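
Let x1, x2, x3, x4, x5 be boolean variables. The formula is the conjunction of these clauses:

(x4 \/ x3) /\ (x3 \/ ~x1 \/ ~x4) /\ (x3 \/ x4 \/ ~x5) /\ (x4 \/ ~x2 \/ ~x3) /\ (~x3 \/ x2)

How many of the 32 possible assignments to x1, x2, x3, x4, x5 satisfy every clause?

Split on x3, then x4.
  x3=1, x4=1: remaining (x1,x2,x5) ∈ {(0,1,0); (0,1,1); (1,1,0); (1,1,1)} — 4.
  x3=1, x4=0: a clause becomes empty — 0.
  x3=0, x4=1: remaining (x1,x2,x5) ∈ {(0,0,0); (0,0,1); (0,1,0); (0,1,1)} — 4.
  x3=0, x4=0: a clause becomes empty — 0.
Total: 4 + 0 + 4 + 0 = 8.

8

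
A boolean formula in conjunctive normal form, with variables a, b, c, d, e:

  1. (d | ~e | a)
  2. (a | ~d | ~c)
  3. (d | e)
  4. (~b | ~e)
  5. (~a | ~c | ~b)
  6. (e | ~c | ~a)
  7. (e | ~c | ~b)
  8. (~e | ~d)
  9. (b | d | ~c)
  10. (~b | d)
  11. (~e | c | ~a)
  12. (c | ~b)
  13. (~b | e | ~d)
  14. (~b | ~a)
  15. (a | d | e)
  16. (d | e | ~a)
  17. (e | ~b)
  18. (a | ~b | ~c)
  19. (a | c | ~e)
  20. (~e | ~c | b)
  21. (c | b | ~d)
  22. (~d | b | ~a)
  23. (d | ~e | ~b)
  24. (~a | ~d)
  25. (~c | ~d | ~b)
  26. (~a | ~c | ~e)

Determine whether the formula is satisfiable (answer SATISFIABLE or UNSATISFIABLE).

b = True:
  propagation gives e=False; an empty clause results — contradiction.
b = False:
  a = True:
    propagation gives d=False, e=True, c=False; an empty clause results — contradiction.
  a = False:
    d = True:
      propagation gives c=False; contradiction.
    d = False:
      propagation gives e=False; contradiction.
Every branch closes, so no satisfying assignment exists.

UNSATISFIABLE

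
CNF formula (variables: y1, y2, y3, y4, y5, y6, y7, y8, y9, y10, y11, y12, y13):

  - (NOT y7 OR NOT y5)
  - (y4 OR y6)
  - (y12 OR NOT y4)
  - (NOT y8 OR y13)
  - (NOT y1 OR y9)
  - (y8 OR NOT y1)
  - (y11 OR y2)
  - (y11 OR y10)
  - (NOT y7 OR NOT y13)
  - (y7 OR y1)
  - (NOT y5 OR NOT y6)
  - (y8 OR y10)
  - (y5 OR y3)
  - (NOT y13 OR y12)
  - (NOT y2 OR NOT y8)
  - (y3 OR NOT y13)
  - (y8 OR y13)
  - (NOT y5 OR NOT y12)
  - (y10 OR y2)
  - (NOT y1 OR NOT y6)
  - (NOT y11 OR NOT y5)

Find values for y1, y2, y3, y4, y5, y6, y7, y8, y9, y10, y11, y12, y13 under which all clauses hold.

y1=T  y2=F  y3=T  y4=T  y5=F  y6=F  y7=F  y8=T  y9=T  y10=T  y11=T  y12=T  y13=T

y3 occurs only positively in the remaining clauses — set y3 = True.
y9 occurs only positively in the remaining clauses — set y9 = True.
Try y1 = True.
  then y8 is forced to True.
  then y13 is forced to True.
  then y7 is forced to False.
  then y12 is forced to True.
  then y2 is forced to False.
  then y11 is forced to True.
  then y5 is forced to False.
  then y10 is forced to True.
  then y6 is forced to False.
  then y4 is forced to True.
Every clause has at least one true literal under this assignment.
Check each clause:
  1. (NOT y5 OR NOT y7) — NOT y7 is true.
  2. (y6 OR y4) — y4 is true.
  3. (y12 OR NOT y4) — y12 is true.
  4. (NOT y8 OR y13) — y13 is true.
  5. (NOT y1 OR y9) — y9 is true.
  6. (NOT y1 OR y8) — y8 is true.
  7. (y11 OR y2) — y11 is true.
  8. (y10 OR y11) — y10 is true.
  9. (NOT y13 OR NOT y7) — NOT y7 is true.
  10. (y7 OR y1) — y1 is true.
  11. (NOT y6 OR NOT y5) — NOT y6 is true.
  12. (y10 OR y8) — y8 is true.
  13. (y5 OR y3) — y3 is true.
  14. (NOT y13 OR y12) — y12 is true.
  15. (NOT y8 OR NOT y2) — NOT y2 is true.
  16. (NOT y13 OR y3) — y3 is true.
  17. (y13 OR y8) — y8 is true.
  18. (NOT y5 OR NOT y12) — NOT y5 is true.
  19. (y2 OR y10) — y10 is true.
  20. (NOT y6 OR NOT y1) — NOT y6 is true.
  21. (NOT y5 OR NOT y11) — NOT y5 is true.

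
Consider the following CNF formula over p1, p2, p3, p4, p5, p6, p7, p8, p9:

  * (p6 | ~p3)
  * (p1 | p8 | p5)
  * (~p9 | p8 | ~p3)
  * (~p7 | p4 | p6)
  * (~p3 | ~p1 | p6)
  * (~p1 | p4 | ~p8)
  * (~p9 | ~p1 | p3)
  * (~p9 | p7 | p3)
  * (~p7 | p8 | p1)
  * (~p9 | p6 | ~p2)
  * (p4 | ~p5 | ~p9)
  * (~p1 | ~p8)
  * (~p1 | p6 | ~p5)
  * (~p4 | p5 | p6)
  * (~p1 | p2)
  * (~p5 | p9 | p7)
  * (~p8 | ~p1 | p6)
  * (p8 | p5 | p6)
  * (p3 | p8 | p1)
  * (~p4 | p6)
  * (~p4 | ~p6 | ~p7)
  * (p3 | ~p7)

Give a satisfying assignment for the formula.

p1 = False, p2 = False, p3 = True, p4 = False, p5 = False, p6 = True, p7 = False, p8 = True, p9 = False

Check each clause:
  1. (~p3 | p6) — p6 is true.
  2. (p1 | p8 | p5) — p8 is true.
  3. (~p9 | p8 | ~p3) — p8 is true.
  4. (~p7 | p4 | p6) — ~p7 is true.
  5. (p6 | ~p1 | ~p3) — p6 is true.
  6. (p4 | ~p8 | ~p1) — ~p1 is true.
  7. (p3 | ~p9 | ~p1) — p3 is true.
  8. (p7 | p3 | ~p9) — p3 is true.
  9. (p1 | p8 | ~p7) — p8 is true.
  10. (~p9 | p6 | ~p2) — ~p9 is true.
  11. (p4 | ~p5 | ~p9) — ~p5 is true.
  12. (~p8 | ~p1) — ~p1 is true.
  13. (~p1 | ~p5 | p6) — ~p5 is true.
  14. (p5 | ~p4 | p6) — ~p4 is true.
  15. (~p1 | p2) — ~p1 is true.
  16. (p7 | ~p5 | p9) — ~p5 is true.
  17. (p6 | ~p8 | ~p1) — ~p1 is true.
  18. (p5 | p6 | p8) — p8 is true.
  19. (p8 | p3 | p1) — p8 is true.
  20. (~p4 | p6) — ~p4 is true.
  21. (~p6 | ~p7 | ~p4) — ~p7 is true.
  22. (~p7 | p3) — ~p7 is true.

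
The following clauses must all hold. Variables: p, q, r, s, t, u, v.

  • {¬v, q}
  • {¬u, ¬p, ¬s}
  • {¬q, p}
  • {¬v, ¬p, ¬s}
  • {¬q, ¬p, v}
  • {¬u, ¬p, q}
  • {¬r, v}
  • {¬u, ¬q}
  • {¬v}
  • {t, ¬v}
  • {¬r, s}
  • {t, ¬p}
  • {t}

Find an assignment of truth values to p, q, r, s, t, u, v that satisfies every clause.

The clause (¬v) is unit: v must be False.
Unit propagation: (¬r) forces r = False.
Unit propagation: (t) forces t = True.
Pure literal: s appears only negated; assign s = False.
Pure literal: u appears only negated; assign u = False.
Try p = True.
  then q is forced to False.
Check each clause:
  1. {q, ¬v} — ¬v is true.
  2. {¬p, ¬s, ¬u} — ¬u is true.
  3. {¬q, p} — p is true.
  4. {¬s, ¬p, ¬v} — ¬v is true.
  5. {v, ¬q, ¬p} — ¬q is true.
  6. {q, ¬u, ¬p} — ¬u is true.
  7. {¬r, v} — ¬r is true.
  8. {¬u, ¬q} — ¬u is true.
  9. {¬v} — ¬v is true.
  10. {t, ¬v} — ¬v is true.
  11. {s, ¬r} — ¬r is true.
  12. {t, ¬p} — t is true.
  13. {t} — t is true.

p = 1  q = 0  r = 0  s = 0  t = 1  u = 0  v = 0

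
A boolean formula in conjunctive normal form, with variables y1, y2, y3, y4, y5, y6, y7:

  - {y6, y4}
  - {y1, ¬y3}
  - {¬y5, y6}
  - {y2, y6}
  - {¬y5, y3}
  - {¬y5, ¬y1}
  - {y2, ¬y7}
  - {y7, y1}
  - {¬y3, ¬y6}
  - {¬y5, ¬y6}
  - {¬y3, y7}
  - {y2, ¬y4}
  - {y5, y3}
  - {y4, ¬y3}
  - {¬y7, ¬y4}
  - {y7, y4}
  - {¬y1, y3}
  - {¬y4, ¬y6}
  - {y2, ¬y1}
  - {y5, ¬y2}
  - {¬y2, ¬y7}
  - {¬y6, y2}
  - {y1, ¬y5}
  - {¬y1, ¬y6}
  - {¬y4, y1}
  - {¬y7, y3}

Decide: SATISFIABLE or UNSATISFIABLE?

UNSATISFIABLE

y1 = True:
  propagation gives y5=False, y3=True, y6=False, y4=True; an empty clause results — contradiction.
y1 = False:
  propagation gives y3=False, y5=False; an empty clause results — contradiction.
Every branch closes, so no satisfying assignment exists.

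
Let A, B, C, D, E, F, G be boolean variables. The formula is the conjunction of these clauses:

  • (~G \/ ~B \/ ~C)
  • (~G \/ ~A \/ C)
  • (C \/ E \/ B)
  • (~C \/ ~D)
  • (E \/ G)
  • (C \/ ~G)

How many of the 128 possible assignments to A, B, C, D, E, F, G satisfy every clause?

32

Case analysis on C and G:
  C=T, G=T: forces B=F; D=F; A, E, F free → 2^3 = 8.
  C=T, G=F: forces D=F; E=T; A, B, F free → 2^3 = 8.
  C=F, G=T: a clause becomes empty — 0.
  C=F, G=F: forces E=T; A, B, D, F free → 2^4 = 16.
Total: 8 + 8 + 0 + 16 = 32.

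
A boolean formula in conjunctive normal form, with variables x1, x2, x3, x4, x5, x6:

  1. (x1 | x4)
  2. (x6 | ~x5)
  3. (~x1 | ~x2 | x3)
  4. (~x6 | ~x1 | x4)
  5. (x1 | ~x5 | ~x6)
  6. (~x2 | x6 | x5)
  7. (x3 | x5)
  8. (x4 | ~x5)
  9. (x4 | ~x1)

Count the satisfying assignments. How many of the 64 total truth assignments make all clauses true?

Split on x1, then x5.
  x1=T, x5=T: remaining (x2,x3,x4,x6) ∈ {(F,F,T,T); (F,T,T,T); (T,T,T,T)} — 3.
  x1=T, x5=F: remaining (x2,x3,x4,x6) ∈ {(F,T,T,F); (F,T,T,T); (T,T,T,T)} — 3.
  x1=F, x5=T: a clause becomes empty — 0.
  x1=F, x5=F: remaining (x2,x3,x4,x6) ∈ {(F,T,T,F); (F,T,T,T); (T,T,T,T)} — 3.
Total: 3 + 3 + 0 + 3 = 9.

9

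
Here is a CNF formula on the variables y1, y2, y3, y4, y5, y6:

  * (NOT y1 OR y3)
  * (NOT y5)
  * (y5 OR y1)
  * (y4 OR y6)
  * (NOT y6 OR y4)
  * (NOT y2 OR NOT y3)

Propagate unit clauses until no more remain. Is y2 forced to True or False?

False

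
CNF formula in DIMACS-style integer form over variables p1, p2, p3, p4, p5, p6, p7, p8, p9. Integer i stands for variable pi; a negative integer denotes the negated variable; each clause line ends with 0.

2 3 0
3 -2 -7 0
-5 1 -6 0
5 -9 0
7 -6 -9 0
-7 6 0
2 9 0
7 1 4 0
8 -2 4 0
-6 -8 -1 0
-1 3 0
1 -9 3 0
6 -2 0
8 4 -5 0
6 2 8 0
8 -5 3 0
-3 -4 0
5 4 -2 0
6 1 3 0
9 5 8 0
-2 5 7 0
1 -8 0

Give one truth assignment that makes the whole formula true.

Try p1 = True.
  then p3 is forced to True.
  then p4 is forced to False.
Try p2 = False.
  then p9 is forced to True.
  then p5 is forced to True.
  then p8 is forced to True.
  then p6 is forced to False.
  then p7 is forced to False.

p1=True, p2=False, p3=True, p4=False, p5=True, p6=False, p7=False, p8=True, p9=True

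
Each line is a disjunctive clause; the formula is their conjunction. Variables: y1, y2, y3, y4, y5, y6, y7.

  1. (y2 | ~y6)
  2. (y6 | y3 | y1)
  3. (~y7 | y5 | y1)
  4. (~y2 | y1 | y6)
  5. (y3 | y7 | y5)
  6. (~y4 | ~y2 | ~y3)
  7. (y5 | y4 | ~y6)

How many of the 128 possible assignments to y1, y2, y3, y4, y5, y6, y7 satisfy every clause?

Case analysis on y6 and y1:
  y6=T, y1=T: 7 of the 32 assignments to (y2,y3,y4,y5,y7) work.
  y6=T, y1=F: y7 free; 3 ways for (y2,y3,y4,y5) × 2^1 = 6.
  y6=F, y1=T: 24 of the 32 assignments to (y2,y3,y4,y5,y7) work.
  y6=F, y1=F: y4 free; 3 ways for (y2,y3,y5,y7) × 2^1 = 6.
Total: 7 + 6 + 24 + 6 = 43.

43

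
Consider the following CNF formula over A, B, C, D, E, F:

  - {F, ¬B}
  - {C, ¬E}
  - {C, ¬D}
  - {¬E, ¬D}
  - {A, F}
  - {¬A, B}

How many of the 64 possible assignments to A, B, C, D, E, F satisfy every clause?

Split on A, then B.
  A=1, B=1: remaining (C,D,E,F) ∈ {(0,0,0,1); (1,0,0,1); (1,0,1,1); (1,1,0,1)} — 4.
  A=1, B=0: a clause becomes empty — 0.
  A=0, B=1: remaining (C,D,E,F) ∈ {(0,0,0,1); (1,0,0,1); (1,0,1,1); (1,1,0,1)} — 4.
  A=0, B=0: remaining (C,D,E,F) ∈ {(0,0,0,1); (1,0,0,1); (1,0,1,1); (1,1,0,1)} — 4.
Total: 4 + 0 + 4 + 4 = 12.

12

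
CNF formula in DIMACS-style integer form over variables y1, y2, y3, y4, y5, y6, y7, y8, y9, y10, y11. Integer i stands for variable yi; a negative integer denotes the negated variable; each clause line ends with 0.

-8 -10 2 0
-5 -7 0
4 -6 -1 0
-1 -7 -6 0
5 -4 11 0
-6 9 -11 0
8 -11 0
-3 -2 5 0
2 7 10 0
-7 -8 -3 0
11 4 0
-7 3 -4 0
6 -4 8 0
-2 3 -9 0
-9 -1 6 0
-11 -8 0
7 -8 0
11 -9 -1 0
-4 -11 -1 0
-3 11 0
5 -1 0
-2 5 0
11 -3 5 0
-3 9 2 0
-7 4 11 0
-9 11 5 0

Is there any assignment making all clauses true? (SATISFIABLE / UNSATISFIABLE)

SATISFIABLE

Branch on y1: take y1 = True.
  then y5 is forced to True.
  then y7 is forced to False.
  then y8 is forced to False.
  then y11 is forced to False.
  then y4 is forced to True.
  then y6 is forced to True.
  then y9 is forced to False.
  then y3 is forced to False.
Branch on y2: take y2 = True.
y10 is now unconstrained; take y10 = True.
So y1 = T, y2 = T, y3 = F, y4 = T, y5 = T, y6 = T, y7 = F, y8 = F, y9 = F, y10 = T, y11 = F is a satisfying assignment.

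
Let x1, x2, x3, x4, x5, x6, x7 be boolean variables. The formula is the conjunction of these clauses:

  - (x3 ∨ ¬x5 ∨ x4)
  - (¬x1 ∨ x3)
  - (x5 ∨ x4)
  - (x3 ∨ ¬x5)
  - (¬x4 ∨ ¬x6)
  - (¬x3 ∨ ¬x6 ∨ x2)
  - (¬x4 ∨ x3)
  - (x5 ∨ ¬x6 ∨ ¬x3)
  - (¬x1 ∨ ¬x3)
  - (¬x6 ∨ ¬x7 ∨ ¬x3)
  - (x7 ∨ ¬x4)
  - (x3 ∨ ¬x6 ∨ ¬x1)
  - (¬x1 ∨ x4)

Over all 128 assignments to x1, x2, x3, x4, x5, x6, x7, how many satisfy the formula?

9

Case analysis on x3 and x4:
  x3=T, x4=T: remaining (x1,x2,x5,x6,x7) ∈ {(F,F,F,F,T); (F,F,T,F,T); (F,T,F,F,T); (F,T,T,F,T)} — 4.
  x3=T, x4=F: 5 of the 32 assignments to (x1,x2,x5,x6,x7) work.
  x3=F, x4=T: a clause becomes empty — 0.
  x3=F, x4=F: a clause becomes empty — 0.
Total: 4 + 5 + 0 + 0 = 9.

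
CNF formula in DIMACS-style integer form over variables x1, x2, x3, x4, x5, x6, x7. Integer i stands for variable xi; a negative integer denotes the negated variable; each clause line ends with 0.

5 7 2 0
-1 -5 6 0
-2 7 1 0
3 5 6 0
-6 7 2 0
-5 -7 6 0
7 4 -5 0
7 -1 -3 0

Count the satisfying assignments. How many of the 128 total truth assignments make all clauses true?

45

Case analysis on x7 and x5:
  x7=1, x5=1: forces x6=1; x1, x2, x3, x4 free → 2^4 = 16.
  x7=1, x5=0: x1, x2, x4 free; 3 ways for (x3,x6) × 2^3 = 24.
  x7=0, x5=1: remaining (x1,x2,x3,x4,x6) ∈ {(0,0,0,1,0); (0,0,1,1,0); (1,1,0,1,1)} — 3.
  x7=0, x5=0: remaining (x1,x2,x3,x4,x6) ∈ {(1,1,0,0,1); (1,1,0,1,1)} — 2.
Total: 16 + 24 + 3 + 2 = 45.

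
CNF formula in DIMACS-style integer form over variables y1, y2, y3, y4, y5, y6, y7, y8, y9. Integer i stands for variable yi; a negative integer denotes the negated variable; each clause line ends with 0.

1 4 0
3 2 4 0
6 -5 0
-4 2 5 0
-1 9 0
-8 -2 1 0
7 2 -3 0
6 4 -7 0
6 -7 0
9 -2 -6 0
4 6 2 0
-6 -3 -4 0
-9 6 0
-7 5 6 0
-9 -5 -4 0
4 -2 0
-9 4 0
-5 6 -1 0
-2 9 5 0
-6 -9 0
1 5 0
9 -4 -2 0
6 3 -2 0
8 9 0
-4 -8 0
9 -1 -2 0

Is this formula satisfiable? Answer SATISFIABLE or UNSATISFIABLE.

UNSATISFIABLE

y2 = True:
  propagation gives y4=True, y9=True, y6=True; an empty clause results — contradiction.
y2 = False:
  y4 = True:
    propagation gives y5=True, y6=True, y3=False, y9=False; an empty clause results — contradiction.
  y4 = False:
    propagation gives y1=True, y3=True, y9=True; an empty clause results — contradiction.
Every branch closes, so no satisfying assignment exists.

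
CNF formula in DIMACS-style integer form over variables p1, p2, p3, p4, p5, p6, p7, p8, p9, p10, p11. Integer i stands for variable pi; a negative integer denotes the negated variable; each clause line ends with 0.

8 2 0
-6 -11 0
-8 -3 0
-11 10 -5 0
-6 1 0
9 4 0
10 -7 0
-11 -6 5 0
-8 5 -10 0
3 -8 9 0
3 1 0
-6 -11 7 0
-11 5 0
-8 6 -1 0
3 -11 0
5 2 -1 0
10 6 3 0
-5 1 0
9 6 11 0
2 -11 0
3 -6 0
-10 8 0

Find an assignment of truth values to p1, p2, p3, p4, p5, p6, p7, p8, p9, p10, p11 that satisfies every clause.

Pure literal: p2 appears only positively; assign p2 = True.
p4 occurs only positively in the remaining clauses — set p4 = True.
Try p1 = True.
Set p3 = True and propagate.
  then p8 is forced to False.
  then p10 is forced to False.
  then p7 is forced to False.
Try p5 = False.
  then p11 is forced to False.
The remaining clauses are satisfied by p6 = True, p9 = False.
Every clause has at least one true literal under this assignment.

p1=1, p2=1, p3=1, p4=1, p5=0, p6=1, p7=0, p8=0, p9=0, p10=0, p11=0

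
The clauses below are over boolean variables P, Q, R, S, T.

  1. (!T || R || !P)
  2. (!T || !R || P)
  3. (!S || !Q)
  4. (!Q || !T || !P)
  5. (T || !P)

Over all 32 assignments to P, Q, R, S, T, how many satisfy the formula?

11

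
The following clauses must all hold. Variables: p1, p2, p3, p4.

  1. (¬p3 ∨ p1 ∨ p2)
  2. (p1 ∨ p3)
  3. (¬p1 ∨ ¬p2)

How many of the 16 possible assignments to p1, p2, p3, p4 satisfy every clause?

6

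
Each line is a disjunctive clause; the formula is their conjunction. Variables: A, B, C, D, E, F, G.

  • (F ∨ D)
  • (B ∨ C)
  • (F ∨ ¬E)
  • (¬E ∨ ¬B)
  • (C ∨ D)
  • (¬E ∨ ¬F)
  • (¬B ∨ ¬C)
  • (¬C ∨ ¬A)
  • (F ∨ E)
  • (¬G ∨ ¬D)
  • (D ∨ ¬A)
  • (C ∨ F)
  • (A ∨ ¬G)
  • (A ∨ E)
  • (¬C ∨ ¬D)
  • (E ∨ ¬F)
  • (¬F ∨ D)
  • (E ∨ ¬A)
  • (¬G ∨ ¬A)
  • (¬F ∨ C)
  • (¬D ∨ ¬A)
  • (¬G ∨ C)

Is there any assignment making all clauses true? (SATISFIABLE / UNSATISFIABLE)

UNSATISFIABLE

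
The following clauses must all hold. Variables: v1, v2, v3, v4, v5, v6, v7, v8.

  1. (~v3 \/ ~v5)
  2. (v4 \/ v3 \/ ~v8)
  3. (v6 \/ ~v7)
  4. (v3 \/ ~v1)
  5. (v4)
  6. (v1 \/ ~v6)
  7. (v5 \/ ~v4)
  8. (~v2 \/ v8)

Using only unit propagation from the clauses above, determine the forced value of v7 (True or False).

Unit clause (v4) sets v4 = True.
(~v4 \/ v5) with v4 = True leaves only v5, so v5 = True.
From (~v3 \/ ~v5) and v5 = True: v3 = False.
In (~v1 \/ v3), v3 is now false; ~v1 must hold, so v1 = False.
In (~v6 \/ v1), v1 is now false; ~v6 must hold, so v6 = False.
From (v6 \/ ~v7) and v6 = False: v7 = False.

False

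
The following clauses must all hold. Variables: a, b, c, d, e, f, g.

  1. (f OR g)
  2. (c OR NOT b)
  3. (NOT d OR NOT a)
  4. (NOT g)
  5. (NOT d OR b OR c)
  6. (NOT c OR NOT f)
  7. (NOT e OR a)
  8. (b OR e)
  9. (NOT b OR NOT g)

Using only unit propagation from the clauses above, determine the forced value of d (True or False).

(NOT g) is a unit clause: g = False.
(f OR g): since g = False, the clause reduces to (f). f = True.
From (NOT c OR NOT f) and f = True: c = False.
(NOT b OR c): since c = False, the clause reduces to (NOT b). b = False.
From (NOT d OR c OR b) and b = False, c = False: d = False.

False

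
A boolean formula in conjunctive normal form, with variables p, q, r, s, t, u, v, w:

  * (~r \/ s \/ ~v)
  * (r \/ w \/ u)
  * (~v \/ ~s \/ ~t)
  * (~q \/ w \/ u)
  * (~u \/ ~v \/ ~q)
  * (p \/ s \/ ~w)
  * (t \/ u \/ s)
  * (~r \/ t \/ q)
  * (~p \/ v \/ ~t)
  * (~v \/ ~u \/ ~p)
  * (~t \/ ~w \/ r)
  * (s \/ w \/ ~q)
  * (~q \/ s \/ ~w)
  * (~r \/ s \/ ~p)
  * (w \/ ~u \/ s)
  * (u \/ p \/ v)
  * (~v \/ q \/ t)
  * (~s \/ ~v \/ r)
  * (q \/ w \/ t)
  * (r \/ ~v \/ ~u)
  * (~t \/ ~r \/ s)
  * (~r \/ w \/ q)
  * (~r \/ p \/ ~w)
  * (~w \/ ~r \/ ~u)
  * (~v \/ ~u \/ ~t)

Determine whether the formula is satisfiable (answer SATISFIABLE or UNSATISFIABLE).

Set p = True and propagate.
The remaining clauses are satisfied by q = True, r = True, s = True, t = False, u = False, v = False, w = True.
So p=T, q=T, r=T, s=T, t=F, u=F, v=F, w=T is a satisfying assignment.

SATISFIABLE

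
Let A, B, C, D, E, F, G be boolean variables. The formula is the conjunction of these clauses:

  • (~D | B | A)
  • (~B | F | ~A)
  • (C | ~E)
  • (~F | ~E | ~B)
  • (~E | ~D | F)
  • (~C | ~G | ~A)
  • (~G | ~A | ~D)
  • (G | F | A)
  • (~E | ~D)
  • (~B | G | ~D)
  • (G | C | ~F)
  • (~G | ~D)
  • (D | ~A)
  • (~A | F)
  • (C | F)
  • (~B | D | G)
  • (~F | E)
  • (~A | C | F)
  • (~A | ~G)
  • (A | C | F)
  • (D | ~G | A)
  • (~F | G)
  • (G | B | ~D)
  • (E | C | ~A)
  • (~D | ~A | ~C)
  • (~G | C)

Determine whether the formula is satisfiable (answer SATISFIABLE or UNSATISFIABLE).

UNSATISFIABLE

A = True:
  propagation gives D=True, G=False, E=False, B=False; an empty clause results — contradiction.
A = False:
  G = True:
    propagation gives D=False; an empty clause results — contradiction.
  G = False:
    propagation gives F=True; an empty clause results — contradiction.
Every branch closes, so no satisfying assignment exists.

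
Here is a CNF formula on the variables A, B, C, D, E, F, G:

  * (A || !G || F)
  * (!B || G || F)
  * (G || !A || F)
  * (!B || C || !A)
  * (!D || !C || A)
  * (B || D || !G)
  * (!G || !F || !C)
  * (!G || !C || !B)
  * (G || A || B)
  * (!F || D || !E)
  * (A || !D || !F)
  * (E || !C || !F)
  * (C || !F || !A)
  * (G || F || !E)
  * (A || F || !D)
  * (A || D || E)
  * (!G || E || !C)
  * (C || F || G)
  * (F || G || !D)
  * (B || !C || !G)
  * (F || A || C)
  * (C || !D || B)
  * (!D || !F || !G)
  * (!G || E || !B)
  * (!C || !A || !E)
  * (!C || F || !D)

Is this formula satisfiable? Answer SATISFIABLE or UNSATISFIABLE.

UNSATISFIABLE

F = True:
  C = True:
    propagation gives G=False, E=True, D=True, A=True; an empty clause results — contradiction.
  C = False:
    propagation gives A=False, D=False, E=False; an empty clause results — contradiction.
F = False:
  G = True:
    C = True:
      propagation gives B=False; contradiction.
    C = False:
      propagation gives B=False, D=True; contradiction.
  G = False:
    propagation gives B=False, A=False; an empty clause results — contradiction.
Every branch closes, so no satisfying assignment exists.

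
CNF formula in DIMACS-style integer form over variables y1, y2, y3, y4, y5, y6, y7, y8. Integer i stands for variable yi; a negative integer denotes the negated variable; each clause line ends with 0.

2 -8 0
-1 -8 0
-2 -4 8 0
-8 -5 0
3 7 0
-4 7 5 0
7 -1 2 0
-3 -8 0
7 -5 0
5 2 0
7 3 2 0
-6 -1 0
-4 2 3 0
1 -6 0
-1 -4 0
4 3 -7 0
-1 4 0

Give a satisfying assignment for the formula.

y1=F, y2=F, y3=T, y4=T, y5=T, y6=F, y7=T, y8=F

Check each clause:
  1. {¬y8, y2} — ¬y8 is true.
  2. {¬y1, ¬y8} — ¬y8 is true.
  3. {y8, ¬y4, ¬y2} — ¬y2 is true.
  4. {¬y5, ¬y8} — ¬y8 is true.
  5. {y3, y7} — y3 is true.
  6. {y5, ¬y4, y7} — y5 is true.
  7. {y7, ¬y1, y2} — ¬y1 is true.
  8. {¬y3, ¬y8} — ¬y8 is true.
  9. {y7, ¬y5} — y7 is true.
  10. {y2, y5} — y5 is true.
  11. {y7, y3, y2} — y3 is true.
  12. {¬y1, ¬y6} — ¬y6 is true.
  13. {y3, y2, ¬y4} — y3 is true.
  14. {¬y6, y1} — ¬y6 is true.
  15. {¬y4, ¬y1} — ¬y1 is true.
  16. {¬y7, y3, y4} — y3 is true.
  17. {¬y1, y4} — y4 is true.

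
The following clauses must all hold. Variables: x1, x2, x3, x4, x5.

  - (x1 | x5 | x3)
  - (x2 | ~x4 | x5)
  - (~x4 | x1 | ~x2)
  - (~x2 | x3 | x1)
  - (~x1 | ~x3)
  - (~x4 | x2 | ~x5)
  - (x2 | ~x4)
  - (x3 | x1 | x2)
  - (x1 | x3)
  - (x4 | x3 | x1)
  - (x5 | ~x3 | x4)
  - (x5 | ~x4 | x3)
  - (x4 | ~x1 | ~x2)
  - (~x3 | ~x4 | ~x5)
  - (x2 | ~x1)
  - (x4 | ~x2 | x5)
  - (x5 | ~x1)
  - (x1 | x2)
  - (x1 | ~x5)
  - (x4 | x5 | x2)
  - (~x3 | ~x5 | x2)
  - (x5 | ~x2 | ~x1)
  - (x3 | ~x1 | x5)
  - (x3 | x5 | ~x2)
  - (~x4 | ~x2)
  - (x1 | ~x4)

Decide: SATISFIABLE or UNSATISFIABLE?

x1 = True:
  propagation gives x3=False, x2=True, x4=True; an empty clause results — contradiction.
x1 = False:
  propagation gives x3=True, x2=True, x4=False, x5=True; an empty clause results — contradiction.
Every branch closes, so no satisfying assignment exists.

UNSATISFIABLE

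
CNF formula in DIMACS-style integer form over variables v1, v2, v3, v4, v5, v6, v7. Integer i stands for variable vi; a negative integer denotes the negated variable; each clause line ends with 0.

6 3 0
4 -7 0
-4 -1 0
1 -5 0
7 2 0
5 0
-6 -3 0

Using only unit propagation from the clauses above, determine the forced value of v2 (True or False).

True

Unit clause (v5) sets v5 = True.
From (v1 | ~v5) and v5 = True: v1 = True.
From (~v1 | ~v4) and v1 = True: v4 = False.
(~v7 | v4): since v4 = False, the clause reduces to (~v7). v7 = False.
(v2 | v7): since v7 = False, the clause reduces to (v2). v2 = True.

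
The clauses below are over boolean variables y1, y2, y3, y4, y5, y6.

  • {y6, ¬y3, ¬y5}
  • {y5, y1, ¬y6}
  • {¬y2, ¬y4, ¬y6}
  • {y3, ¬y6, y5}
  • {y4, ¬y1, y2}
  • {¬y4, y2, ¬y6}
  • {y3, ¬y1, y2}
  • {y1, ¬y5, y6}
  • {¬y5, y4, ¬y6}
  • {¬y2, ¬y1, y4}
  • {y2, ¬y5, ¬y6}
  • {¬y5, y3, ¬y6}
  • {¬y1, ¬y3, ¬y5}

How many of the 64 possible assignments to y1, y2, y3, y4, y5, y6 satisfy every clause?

Case analysis on y6 and y5:
  y6=T, y5=T: a clause becomes empty — 0.
  y6=T, y5=F: no assignment works — 0.
  y6=F, y5=T: remaining (y1,y2,y3,y4) ∈ {(T,T,F,T)} — 1.
  y6=F, y5=F: 11 of the 16 assignments to (y1,y2,y3,y4) work.
Total: 0 + 0 + 1 + 11 = 12.

12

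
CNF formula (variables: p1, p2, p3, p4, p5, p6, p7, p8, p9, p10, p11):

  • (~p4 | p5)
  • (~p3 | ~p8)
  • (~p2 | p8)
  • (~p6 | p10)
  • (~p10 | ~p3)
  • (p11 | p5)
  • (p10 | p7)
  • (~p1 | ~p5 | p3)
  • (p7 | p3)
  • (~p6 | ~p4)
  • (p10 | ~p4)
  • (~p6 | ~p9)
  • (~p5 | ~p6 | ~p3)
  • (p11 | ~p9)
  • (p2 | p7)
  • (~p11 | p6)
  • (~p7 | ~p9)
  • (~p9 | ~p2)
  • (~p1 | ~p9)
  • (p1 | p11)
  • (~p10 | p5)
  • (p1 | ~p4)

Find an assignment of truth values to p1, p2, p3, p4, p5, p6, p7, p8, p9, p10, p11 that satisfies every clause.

p1=False, p2=False, p3=False, p4=False, p5=True, p6=True, p7=True, p8=False, p9=False, p10=True, p11=True

Pure literal: p4 appears only negated; assign p4 = False.
p9 occurs only negated in the remaining clauses — set p9 = False.
Set p1 = False and propagate.
  then p11 is forced to True.
  then p6 is forced to True.
  then p10 is forced to True.
  then p3 is forced to False.
  then p7 is forced to True.
  then p5 is forced to True.
Branch on p2: take p2 = False.
p8 is now unconstrained; take p8 = False.
Check each clause:
  1. (~p4 | p5) — ~p4 is true.
  2. (~p8 | ~p3) — ~p8 is true.
  3. (~p2 | p8) — ~p2 is true.
  4. (p10 | ~p6) — p10 is true.
  5. (~p3 | ~p10) — ~p3 is true.
  6. (p11 | p5) — p11 is true.
  7. (p10 | p7) — p10 is true.
  8. (p3 | ~p1 | ~p5) — ~p1 is true.
  9. (p7 | p3) — p7 is true.
  10. (~p4 | ~p6) — ~p4 is true.
  11. (~p4 | p10) — p10 is true.
  12. (~p9 | ~p6) — ~p9 is true.
  13. (~p3 | ~p5 | ~p6) — ~p3 is true.
  14. (p11 | ~p9) — p11 is true.
  15. (p7 | p2) — p7 is true.
  16. (~p11 | p6) — p6 is true.
  17. (~p7 | ~p9) — ~p9 is true.
  18. (~p2 | ~p9) — ~p2 is true.
  19. (~p9 | ~p1) — ~p1 is true.
  20. (p11 | p1) — p11 is true.
  21. (~p10 | p5) — p5 is true.
  22. (~p4 | p1) — ~p4 is true.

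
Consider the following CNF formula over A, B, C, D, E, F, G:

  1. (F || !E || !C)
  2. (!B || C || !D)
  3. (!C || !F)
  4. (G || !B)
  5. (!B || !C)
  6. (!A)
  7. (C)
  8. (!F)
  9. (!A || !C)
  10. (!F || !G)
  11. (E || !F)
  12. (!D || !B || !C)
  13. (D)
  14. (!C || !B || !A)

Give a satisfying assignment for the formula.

A=False, B=False, C=True, D=True, E=False, F=False, G=True

Unit propagation: (!A) forces A = False.
(C) is a unit clause, so C = True.
(!F) is a unit clause, so F = False.
(!E) is a unit clause, so E = False.
Unit propagation: (!B) forces B = False.
Unit propagation: (D) forces D = True.
G is now unconstrained; take G = True.
Every clause has at least one true literal under this assignment.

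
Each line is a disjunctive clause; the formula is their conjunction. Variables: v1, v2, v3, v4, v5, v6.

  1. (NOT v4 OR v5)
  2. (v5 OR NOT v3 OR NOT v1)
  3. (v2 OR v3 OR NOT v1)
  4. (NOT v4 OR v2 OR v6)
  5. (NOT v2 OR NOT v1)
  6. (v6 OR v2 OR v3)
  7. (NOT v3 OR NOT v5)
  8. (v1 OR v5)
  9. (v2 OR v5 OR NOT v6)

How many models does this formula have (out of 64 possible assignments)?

The models are:
  v1=F v2=F v3=F v4=F v5=T v6=T
  v1=F v2=F v3=F v4=T v5=T v6=T
  v1=F v2=T v3=F v4=F v5=T v6=F
  v1=F v2=T v3=F v4=F v5=T v6=T
  v1=F v2=T v3=F v4=T v5=T v6=F
  v1=F v2=T v3=F v4=T v5=T v6=T
That's 6 in total.

6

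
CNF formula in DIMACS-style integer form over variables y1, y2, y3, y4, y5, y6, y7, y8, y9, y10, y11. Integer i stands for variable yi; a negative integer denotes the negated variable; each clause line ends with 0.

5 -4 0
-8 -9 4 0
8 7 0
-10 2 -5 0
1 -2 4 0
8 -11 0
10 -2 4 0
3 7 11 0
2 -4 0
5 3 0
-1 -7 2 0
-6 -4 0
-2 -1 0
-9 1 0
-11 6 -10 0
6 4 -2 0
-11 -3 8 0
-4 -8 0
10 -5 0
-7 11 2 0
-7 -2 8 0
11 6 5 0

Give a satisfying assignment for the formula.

y9 occurs only negated in the remaining clauses — set y9 = False.
Set y1 = False and propagate.
The remaining clauses are satisfied by y2 = False, y3 = True, y4 = False, y5 = False, y6 = True, y7 = True, y8 = True, y10 = True, y11 = True.
Every clause has at least one true literal under this assignment.

y1 = 0, y2 = 0, y3 = 1, y4 = 0, y5 = 0, y6 = 1, y7 = 1, y8 = 1, y9 = 0, y10 = 1, y11 = 1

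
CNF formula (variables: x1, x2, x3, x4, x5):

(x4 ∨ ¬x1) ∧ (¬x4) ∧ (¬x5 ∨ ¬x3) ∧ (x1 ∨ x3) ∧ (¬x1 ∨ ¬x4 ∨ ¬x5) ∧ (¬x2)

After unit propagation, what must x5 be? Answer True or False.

False

(¬x4) is a unit clause: x4 = False.
From (x4 ∨ ¬x1) and x4 = False: x1 = False.
(x1 ∨ x3): since x1 = False, the clause reduces to (x3). x3 = True.
From (¬x3 ∨ ¬x5) and x3 = True: x5 = False.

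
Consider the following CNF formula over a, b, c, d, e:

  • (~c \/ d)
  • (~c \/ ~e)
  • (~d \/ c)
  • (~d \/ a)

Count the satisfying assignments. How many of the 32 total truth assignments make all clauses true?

10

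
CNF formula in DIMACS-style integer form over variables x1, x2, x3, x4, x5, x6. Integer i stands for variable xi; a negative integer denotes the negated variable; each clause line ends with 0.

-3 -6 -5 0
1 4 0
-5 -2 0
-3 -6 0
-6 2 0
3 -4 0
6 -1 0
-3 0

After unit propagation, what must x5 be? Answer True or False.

(!x3) stands alone — x3 = False.
From (x3 || !x4) and x3 = False: x4 = False.
From (x1 || x4) and x4 = False: x1 = True.
In (!x1 || x6), !x1 is now false; x6 must hold, so x6 = True.
(x2 || !x6) with x6 = True leaves only x2, so x2 = True.
(!x5 || !x2) with x2 = True leaves only !x5, so x5 = False.

False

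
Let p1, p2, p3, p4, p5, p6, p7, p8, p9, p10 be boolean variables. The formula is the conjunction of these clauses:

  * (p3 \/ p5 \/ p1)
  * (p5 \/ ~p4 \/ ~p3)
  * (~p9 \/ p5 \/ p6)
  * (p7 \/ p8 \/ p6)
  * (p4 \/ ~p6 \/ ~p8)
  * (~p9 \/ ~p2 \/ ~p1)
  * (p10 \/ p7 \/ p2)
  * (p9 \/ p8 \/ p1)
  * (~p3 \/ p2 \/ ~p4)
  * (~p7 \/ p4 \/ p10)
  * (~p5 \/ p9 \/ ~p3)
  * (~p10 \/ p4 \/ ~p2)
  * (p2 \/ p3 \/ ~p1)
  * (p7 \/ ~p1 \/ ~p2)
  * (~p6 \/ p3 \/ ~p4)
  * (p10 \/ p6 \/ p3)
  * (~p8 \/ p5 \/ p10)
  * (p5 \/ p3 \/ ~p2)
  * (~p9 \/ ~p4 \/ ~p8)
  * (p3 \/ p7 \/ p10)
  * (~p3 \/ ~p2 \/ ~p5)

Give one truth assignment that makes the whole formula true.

p1 = False, p2 = False, p3 = True, p4 = False, p5 = False, p6 = False, p7 = False, p8 = True, p9 = False, p10 = True

Check each clause:
  1. (p5 \/ p1 \/ p3) — p3 is true.
  2. (~p4 \/ ~p3 \/ p5) — ~p4 is true.
  3. (p5 \/ ~p9 \/ p6) — ~p9 is true.
  4. (p7 \/ p8 \/ p6) — p8 is true.
  5. (~p6 \/ ~p8 \/ p4) — ~p6 is true.
  6. (~p9 \/ ~p2 \/ ~p1) — ~p2 is true.
  7. (p7 \/ p2 \/ p10) — p10 is true.
  8. (p8 \/ p9 \/ p1) — p8 is true.
  9. (~p3 \/ p2 \/ ~p4) — ~p4 is true.
  10. (~p7 \/ p10 \/ p4) — ~p7 is true.
  11. (~p5 \/ ~p3 \/ p9) — ~p5 is true.
  12. (~p2 \/ ~p10 \/ p4) — ~p2 is true.
  13. (p3 \/ ~p1 \/ p2) — p3 is true.
  14. (~p1 \/ ~p2 \/ p7) — ~p2 is true.
  15. (p3 \/ ~p6 \/ ~p4) — ~p6 is true.
  16. (p10 \/ p3 \/ p6) — p10 is true.
  17. (p5 \/ ~p8 \/ p10) — p10 is true.
  18. (p3 \/ ~p2 \/ p5) — p3 is true.
  19. (~p8 \/ ~p9 \/ ~p4) — ~p4 is true.
  20. (p3 \/ p7 \/ p10) — p10 is true.
  21. (~p2 \/ ~p5 \/ ~p3) — ~p5 is true.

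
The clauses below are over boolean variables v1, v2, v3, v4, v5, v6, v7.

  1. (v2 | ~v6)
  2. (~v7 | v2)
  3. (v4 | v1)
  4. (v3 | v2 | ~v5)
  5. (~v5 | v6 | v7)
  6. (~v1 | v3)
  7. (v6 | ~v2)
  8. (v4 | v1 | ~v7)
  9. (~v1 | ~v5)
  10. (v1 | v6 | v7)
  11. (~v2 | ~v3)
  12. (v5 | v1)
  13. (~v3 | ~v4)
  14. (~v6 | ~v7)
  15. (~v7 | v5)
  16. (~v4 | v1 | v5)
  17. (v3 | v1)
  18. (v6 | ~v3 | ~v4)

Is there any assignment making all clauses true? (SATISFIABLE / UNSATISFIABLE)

SATISFIABLE

Try v1 = True.
  then v3 is forced to True.
  then v5 is forced to False.
  then v2 is forced to False.
  then v6 is forced to False.
  then v7 is forced to False.
  then v4 is forced to False.
So v1 = T, v2 = F, v3 = T, v4 = F, v5 = F, v6 = F, v7 = F is a satisfying assignment.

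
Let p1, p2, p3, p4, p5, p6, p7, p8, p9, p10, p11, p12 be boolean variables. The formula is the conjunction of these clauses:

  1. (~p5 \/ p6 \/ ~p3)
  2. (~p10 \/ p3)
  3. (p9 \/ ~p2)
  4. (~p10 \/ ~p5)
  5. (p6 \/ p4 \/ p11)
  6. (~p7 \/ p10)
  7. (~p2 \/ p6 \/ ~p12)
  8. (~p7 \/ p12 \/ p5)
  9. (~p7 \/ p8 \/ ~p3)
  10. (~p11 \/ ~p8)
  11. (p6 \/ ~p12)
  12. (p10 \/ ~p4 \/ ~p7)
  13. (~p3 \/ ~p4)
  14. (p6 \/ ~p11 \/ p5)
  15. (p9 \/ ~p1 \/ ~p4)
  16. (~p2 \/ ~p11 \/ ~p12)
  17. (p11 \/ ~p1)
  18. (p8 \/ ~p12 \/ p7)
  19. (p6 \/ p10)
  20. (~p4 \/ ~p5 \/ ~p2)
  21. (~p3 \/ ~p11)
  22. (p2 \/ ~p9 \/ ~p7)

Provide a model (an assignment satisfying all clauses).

p1 = False, p2 = False, p3 = False, p4 = True, p5 = True, p6 = True, p7 = False, p8 = False, p9 = True, p10 = False, p11 = False, p12 = False

p1 occurs only negated in the remaining clauses — set p1 = False.
Pure literal: p6 appears only positively; assign p6 = True.
Branch on p2: take p2 = False.
Try p3 = False.
  then p10 is forced to False.
  then p7 is forced to False.
Try p8 = False.
  then p12 is forced to False.
p4, p5, p9, p11 are now unconstrained; take p4 = True, p5 = True, p9 = True, p11 = False.
Every clause has at least one true literal under this assignment.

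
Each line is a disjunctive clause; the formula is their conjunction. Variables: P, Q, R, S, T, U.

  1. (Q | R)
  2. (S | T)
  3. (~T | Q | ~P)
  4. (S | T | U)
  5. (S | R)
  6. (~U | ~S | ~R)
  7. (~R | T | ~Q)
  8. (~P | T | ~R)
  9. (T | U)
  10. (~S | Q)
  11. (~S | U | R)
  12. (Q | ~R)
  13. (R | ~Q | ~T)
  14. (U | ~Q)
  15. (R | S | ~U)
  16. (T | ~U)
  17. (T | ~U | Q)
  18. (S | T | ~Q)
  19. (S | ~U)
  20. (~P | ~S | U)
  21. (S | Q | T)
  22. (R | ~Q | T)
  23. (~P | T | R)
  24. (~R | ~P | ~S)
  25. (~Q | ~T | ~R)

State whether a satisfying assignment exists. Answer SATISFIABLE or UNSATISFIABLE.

T = True:
  R = True:
    propagation gives Q=True; an empty clause results — contradiction.
  R = False:
    propagation gives Q=True; an empty clause results — contradiction.
T = False:
  propagation gives S=True, U=True; an empty clause results — contradiction.
Every branch closes, so no satisfying assignment exists.

UNSATISFIABLE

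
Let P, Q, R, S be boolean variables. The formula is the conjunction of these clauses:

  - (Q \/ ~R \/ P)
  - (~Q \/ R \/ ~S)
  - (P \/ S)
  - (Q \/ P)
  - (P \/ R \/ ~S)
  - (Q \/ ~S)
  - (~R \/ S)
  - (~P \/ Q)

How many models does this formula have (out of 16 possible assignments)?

The models are:
  P=0 Q=1 R=1 S=1
  P=1 Q=1 R=0 S=0
  P=1 Q=1 R=1 S=1
That's 3 in total.

3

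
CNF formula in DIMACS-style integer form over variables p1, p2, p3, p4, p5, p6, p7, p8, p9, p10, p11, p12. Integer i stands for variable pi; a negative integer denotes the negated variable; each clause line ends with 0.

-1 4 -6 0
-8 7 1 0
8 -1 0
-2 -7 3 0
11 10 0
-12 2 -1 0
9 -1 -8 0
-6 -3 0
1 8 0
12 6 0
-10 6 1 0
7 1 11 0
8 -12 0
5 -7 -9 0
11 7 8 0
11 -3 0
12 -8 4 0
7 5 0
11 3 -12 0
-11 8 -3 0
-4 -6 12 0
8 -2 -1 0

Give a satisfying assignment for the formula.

p1=False, p2=False, p3=False, p4=False, p5=False, p6=False, p7=True, p8=True, p9=False, p10=False, p11=True, p12=True

Check each clause:
  1. {p4, ¬p6, ¬p1} — ¬p6 is true.
  2. {p1, p7, ¬p8} — p7 is true.
  3. {p8, ¬p1} — p8 is true.
  4. {¬p2, ¬p7, p3} — ¬p2 is true.
  5. {p10, p11} — p11 is true.
  6. {¬p12, p2, ¬p1} — ¬p1 is true.
  7. {¬p1, p9, ¬p8} — ¬p1 is true.
  8. {¬p6, ¬p3} — ¬p6 is true.
  9. {p8, p1} — p8 is true.
  10. {p12, p6} — p12 is true.
  11. {p6, p1, ¬p10} — ¬p10 is true.
  12. {p1, p7, p11} — p11 is true.
  13. {p8, ¬p12} — p8 is true.
  14. {p5, ¬p9, ¬p7} — ¬p9 is true.
  15. {p8, p7, p11} — p8 is true.
  16. {p11, ¬p3} — p11 is true.
  17. {p4, ¬p8, p12} — p12 is true.
  18. {p7, p5} — p7 is true.
  19. {p11, ¬p12, p3} — p11 is true.
  20. {p8, ¬p3, ¬p11} — p8 is true.
  21. {p12, ¬p4, ¬p6} — ¬p6 is true.
  22. {¬p1, p8, ¬p2} — p8 is true.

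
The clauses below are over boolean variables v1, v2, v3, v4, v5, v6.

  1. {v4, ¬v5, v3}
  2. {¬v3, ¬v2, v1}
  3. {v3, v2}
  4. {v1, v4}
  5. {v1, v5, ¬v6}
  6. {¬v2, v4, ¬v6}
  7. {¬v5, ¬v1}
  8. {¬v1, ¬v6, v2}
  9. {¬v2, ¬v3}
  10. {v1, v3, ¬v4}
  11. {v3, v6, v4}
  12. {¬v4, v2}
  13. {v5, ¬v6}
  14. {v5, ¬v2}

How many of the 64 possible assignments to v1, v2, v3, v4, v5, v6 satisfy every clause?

1

The models are:
  v1=T v2=F v3=T v4=F v5=F v6=F
Count: 1.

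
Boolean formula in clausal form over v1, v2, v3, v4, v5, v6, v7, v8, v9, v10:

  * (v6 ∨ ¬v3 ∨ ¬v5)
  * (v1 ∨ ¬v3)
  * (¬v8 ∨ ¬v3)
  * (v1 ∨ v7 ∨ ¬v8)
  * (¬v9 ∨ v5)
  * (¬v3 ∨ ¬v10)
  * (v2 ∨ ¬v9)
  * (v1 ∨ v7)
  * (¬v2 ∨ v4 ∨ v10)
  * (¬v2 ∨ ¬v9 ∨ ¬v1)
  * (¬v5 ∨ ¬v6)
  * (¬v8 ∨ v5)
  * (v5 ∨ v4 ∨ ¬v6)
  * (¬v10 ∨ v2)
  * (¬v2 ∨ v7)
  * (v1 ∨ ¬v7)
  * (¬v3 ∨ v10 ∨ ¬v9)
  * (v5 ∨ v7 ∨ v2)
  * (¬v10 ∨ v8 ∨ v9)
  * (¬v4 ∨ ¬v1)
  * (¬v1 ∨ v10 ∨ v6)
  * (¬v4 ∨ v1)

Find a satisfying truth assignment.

v1 = True  v2 = True  v3 = False  v4 = False  v5 = True  v6 = False  v7 = True  v8 = True  v9 = False  v10 = True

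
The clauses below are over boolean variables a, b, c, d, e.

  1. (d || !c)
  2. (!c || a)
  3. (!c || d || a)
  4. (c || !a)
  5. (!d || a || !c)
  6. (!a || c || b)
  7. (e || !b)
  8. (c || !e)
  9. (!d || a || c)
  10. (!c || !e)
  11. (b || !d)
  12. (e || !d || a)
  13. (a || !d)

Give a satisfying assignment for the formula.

Set a = False and propagate.
  then c is forced to False.
  then e is forced to False.
  then b is forced to False.
  then d is forced to False.
Every clause has at least one true literal under this assignment.

a=False, b=False, c=False, d=False, e=False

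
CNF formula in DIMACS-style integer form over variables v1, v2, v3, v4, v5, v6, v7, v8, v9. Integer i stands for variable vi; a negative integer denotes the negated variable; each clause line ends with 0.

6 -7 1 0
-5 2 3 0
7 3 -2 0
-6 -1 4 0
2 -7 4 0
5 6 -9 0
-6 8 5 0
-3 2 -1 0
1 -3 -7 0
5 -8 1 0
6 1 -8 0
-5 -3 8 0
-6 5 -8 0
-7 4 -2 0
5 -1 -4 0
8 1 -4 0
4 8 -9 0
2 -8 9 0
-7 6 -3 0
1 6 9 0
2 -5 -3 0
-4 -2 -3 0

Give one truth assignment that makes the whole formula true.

v1=0, v2=1, v3=1, v4=0, v5=1, v6=1, v7=0, v8=1, v9=1

Check each clause:
  1. (v6 || v1 || !v7) — !v7 is true.
  2. (!v5 || v3 || v2) — v2 is true.
  3. (!v2 || v3 || v7) — v3 is true.
  4. (v4 || !v1 || !v6) — !v1 is true.
  5. (v4 || v2 || !v7) — !v7 is true.
  6. (v5 || v6 || !v9) — v5 is true.
  7. (v5 || !v6 || v8) — v8 is true.
  8. (!v3 || v2 || !v1) — v2 is true.
  9. (!v3 || v1 || !v7) — !v7 is true.
  10. (!v8 || v1 || v5) — v5 is true.
  11. (v6 || !v8 || v1) — v6 is true.
  12. (!v5 || v8 || !v3) — v8 is true.
  13. (!v8 || v5 || !v6) — v5 is true.
  14. (!v2 || v4 || !v7) — !v7 is true.
  15. (!v4 || v5 || !v1) — !v4 is true.
  16. (v1 || !v4 || v8) — v8 is true.
  17. (v8 || !v9 || v4) — v8 is true.
  18. (!v8 || v9 || v2) — v9 is true.
  19. (!v7 || !v3 || v6) — !v7 is true.
  20. (v1 || v6 || v9) — v9 is true.
  21. (v2 || !v5 || !v3) — v2 is true.
  22. (!v3 || !v4 || !v2) — !v4 is true.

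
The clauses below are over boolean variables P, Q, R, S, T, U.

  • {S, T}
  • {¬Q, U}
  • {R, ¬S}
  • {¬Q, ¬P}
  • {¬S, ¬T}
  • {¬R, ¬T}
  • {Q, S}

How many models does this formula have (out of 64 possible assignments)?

6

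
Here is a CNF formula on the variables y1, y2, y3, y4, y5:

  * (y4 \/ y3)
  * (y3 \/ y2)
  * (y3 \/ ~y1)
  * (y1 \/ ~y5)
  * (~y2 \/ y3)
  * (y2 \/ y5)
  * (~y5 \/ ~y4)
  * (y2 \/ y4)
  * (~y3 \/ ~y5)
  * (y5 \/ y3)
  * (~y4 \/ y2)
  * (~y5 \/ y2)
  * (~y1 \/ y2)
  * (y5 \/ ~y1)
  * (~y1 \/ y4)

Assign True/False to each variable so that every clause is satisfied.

Set y1 = False and propagate.
  then y5 is forced to False.
  then y2 is forced to True.
  then y3 is forced to True.
y4 is now unconstrained; take y4 = False.
Every clause has at least one true literal under this assignment.

y1=0  y2=1  y3=1  y4=0  y5=0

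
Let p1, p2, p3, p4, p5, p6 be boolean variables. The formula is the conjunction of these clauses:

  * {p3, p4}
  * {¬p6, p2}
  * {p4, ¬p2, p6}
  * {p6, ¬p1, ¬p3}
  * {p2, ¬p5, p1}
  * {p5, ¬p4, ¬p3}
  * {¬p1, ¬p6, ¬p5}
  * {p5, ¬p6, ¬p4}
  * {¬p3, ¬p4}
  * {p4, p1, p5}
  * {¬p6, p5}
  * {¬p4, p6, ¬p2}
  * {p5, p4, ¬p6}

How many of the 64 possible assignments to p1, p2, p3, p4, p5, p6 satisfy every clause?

5

The models are:
  p1=0 p2=0 p3=0 p4=1 p5=0 p6=0
  p1=0 p2=1 p3=0 p4=1 p5=1 p6=1
  p1=0 p2=1 p3=1 p4=0 p5=1 p6=1
  p1=1 p2=0 p3=0 p4=1 p5=0 p6=0
  p1=1 p2=0 p3=0 p4=1 p5=1 p6=0
That's 5 in total.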